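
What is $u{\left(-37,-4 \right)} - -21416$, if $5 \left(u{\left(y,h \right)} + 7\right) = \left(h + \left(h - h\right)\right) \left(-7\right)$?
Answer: $\frac{107073}{5} \approx 21415.0$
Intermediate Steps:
$u{\left(y,h \right)} = -7 - \frac{7 h}{5}$ ($u{\left(y,h \right)} = -7 + \frac{\left(h + \left(h - h\right)\right) \left(-7\right)}{5} = -7 + \frac{\left(h + 0\right) \left(-7\right)}{5} = -7 + \frac{h \left(-7\right)}{5} = -7 + \frac{\left(-7\right) h}{5} = -7 - \frac{7 h}{5}$)
$u{\left(-37,-4 \right)} - -21416 = \left(-7 - - \frac{28}{5}\right) - -21416 = \left(-7 + \frac{28}{5}\right) + 21416 = - \frac{7}{5} + 21416 = \frac{107073}{5}$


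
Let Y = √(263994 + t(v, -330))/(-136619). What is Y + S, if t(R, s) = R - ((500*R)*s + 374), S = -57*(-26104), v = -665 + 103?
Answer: 1487928 - I*√92466942/136619 ≈ 1.4879e+6 - 0.070385*I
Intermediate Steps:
v = -562
S = 1487928
t(R, s) = -374 + R - 500*R*s (t(R, s) = R - (500*R*s + 374) = R - (374 + 500*R*s) = R + (-374 - 500*R*s) = -374 + R - 500*R*s)
Y = -I*√92466942/136619 (Y = √(263994 + (-374 - 562 - 500*(-562)*(-330)))/(-136619) = √(263994 + (-374 - 562 - 92730000))*(-1/136619) = √(263994 - 92730936)*(-1/136619) = √(-92466942)*(-1/136619) = (I*√92466942)*(-1/136619) = -I*√92466942/136619 ≈ -0.070385*I)
Y + S = -I*√92466942/136619 + 1487928 = 1487928 - I*√92466942/136619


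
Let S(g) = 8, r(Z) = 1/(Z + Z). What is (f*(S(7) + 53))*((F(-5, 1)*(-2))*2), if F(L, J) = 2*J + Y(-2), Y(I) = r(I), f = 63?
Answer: -26901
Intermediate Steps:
r(Z) = 1/(2*Z)
Y(I) = 1/(2*I)
F(L, J) = -¼ + 2*J (F(L, J) = 2*J + (½)/(-2) = 2*J + (½)*(-½) = 2*J - ¼ = -¼ + 2*J)
(f*(S(7) + 53))*((F(-5, 1)*(-2))*2) = (63*(8 + 53))*(((-¼ + 2*1)*(-2))*2) = (63*61)*(((-¼ + 2)*(-2))*2) = 3843*(((7/4)*(-2))*2) = 3843*(-7/2*2) = 3843*(-7) = -26901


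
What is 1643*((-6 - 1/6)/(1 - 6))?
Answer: 60791/30 ≈ 2026.4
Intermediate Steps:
1643*((-6 - 1/6)/(1 - 6)) = 1643*((-6 - 1*1/6)/(-5)) = 1643*((-6 - 1/6)*(-1/5)) = 1643*(-37/6*(-1/5)) = 1643*(37/30) = 60791/30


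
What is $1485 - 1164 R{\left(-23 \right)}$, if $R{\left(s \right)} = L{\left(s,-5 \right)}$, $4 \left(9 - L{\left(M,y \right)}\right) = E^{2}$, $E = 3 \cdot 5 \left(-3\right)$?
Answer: $580284$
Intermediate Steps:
$E = -45$ ($E = 15 \left(-3\right) = -45$)
$L{\left(M,y \right)} = - \frac{1989}{4}$ ($L{\left(M,y \right)} = 9 - \frac{\left(-45\right)^{2}}{4} = 9 - \frac{2025}{4} = - \frac{1989}{4}$)
$R{\left(s \right)} = - \frac{1989}{4}$
$1485 - 1164 R{\left(-23 \right)} = 1485 - -578799 = 1485 + 578799 = 580284$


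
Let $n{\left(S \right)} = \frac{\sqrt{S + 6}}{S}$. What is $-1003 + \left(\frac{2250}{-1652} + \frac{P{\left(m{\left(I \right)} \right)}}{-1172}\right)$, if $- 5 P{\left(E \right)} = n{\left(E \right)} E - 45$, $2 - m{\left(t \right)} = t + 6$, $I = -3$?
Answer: $- \frac{486151075}{484036} + \frac{\sqrt{5}}{5860} \approx -1004.4$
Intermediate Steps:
$n{\left(S \right)} = \frac{\sqrt{6 + S}}{S}$
$m{\left(t \right)} = -4 - t$ ($m{\left(t \right)} = 2 - \left(t + 6\right) = 2 - \left(6 + t\right) = -4 - t$)
$P{\left(E \right)} = 9 - \frac{\sqrt{6 + E}}{5}$ ($P{\left(E \right)} = - \frac{\frac{\sqrt{6 + E}}{E} E - 45}{5} = - \frac{\sqrt{6 + E} - 45}{5} = - \frac{-45 + \sqrt{6 + E}}{5} = 9 - \frac{\sqrt{6 + E}}{5}$)
$-1003 + \left(\frac{2250}{-1652} + \frac{P{\left(m{\left(I \right)} \right)}}{-1172}\right) = -1003 + \left(\frac{2250}{-1652} + \frac{9 - \frac{\sqrt{6 - 1}}{5}}{-1172}\right) = -1003 + \left(2250 \left(- \frac{1}{1652}\right) + \left(9 - \frac{\sqrt{6 + \left(-4 + 3\right)}}{5}\right) \left(- \frac{1}{1172}\right)\right) = -1003 - \left(\frac{1125}{826} - \left(9 - \frac{\sqrt{6 - 1}}{5}\right) \left(- \frac{1}{1172}\right)\right) = -1003 - \left(\frac{1125}{826} - \left(9 - \frac{\sqrt{5}}{5}\right) \left(- \frac{1}{1172}\right)\right) = -1003 - \left(\frac{662967}{484036} - \frac{\sqrt{5}}{5860}\right) = - \frac{486151075}{484036} + \frac{\sqrt{5}}{5860}$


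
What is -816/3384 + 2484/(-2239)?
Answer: -426370/315699 ≈ -1.3506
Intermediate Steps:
-816/3384 + 2484/(-2239) = -816*1/3384 + 2484*(-1/2239) = -34/141 - 2484/2239 = -426370/315699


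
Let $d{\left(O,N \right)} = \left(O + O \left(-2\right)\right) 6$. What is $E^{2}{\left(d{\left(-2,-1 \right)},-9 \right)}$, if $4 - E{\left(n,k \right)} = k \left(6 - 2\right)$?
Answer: $1600$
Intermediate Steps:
$d{\left(O,N \right)} = - 6 O$ ($d{\left(O,N \right)} = \left(O - 2 O\right) 6 = - O 6 = - 6 O$)
$E{\left(n,k \right)} = 4 - 4 k$ ($E{\left(n,k \right)} = 4 - k \left(6 - 2\right) = 4 - k 4 = 4 - 4 k$)
$E^{2}{\left(d{\left(-2,-1 \right)},-9 \right)} = \left(4 - -36\right)^{2} = \left(4 + 36\right)^{2} = 40^{2} = 1600$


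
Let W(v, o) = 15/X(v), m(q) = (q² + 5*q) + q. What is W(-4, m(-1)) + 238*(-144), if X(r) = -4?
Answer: -137103/4 ≈ -34276.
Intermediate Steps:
m(q) = q² + 6*q
W(v, o) = -15/4 (W(v, o) = 15/(-4) = 15*(-¼) = -15/4)
W(-4, m(-1)) + 238*(-144) = -15/4 + 238*(-144) = -15/4 - 34272 = -137103/4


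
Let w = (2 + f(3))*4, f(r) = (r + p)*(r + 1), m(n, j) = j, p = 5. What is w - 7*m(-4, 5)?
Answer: 101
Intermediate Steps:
f(r) = (1 + r)*(5 + r) (f(r) = (r + 5)*(r + 1) = (5 + r)*(1 + r) = (1 + r)*(5 + r))
w = 136 (w = (2 + (5 + 3² + 6*3))*4 = (2 + (5 + 9 + 18))*4 = (2 + 32)*4 = 34*4 = 136)
w - 7*m(-4, 5) = 136 - 7*5 = 136 - 1*35 = 136 - 35 = 101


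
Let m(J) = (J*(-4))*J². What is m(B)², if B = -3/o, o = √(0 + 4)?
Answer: 729/4 ≈ 182.25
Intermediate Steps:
o = 2 (o = √4 = 2)
B = -3/2 ≈ -1.5000
m(J) = -4*J³ (m(J) = (-4*J)*J² = -4*J³)
m(B)² = (-4*(-3/2)³)² = (-4*(-27/8))² = (27/2)² = 729/4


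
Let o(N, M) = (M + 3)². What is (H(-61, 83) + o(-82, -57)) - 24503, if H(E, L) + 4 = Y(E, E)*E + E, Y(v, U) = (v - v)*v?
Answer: -21652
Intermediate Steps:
Y(v, U) = 0 (Y(v, U) = 0*v = 0)
H(E, L) = -4 + E (H(E, L) = -4 + (0*E + E) = -4 + (0 + E) = -4 + E)
o(N, M) = (3 + M)²
(H(-61, 83) + o(-82, -57)) - 24503 = ((-4 - 61) + (3 - 57)²) - 24503 = (-65 + (-54)²) - 24503 = (-65 + 2916) - 24503 = 2851 - 24503 = -21652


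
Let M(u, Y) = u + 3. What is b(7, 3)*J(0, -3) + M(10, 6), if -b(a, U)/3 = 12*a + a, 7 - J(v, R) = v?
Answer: -1898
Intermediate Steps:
J(v, R) = 7 - v
M(u, Y) = 3 + u
b(a, U) = -39*a (b(a, U) = -3*(12*a + a) = -39*a)
b(7, 3)*J(0, -3) + M(10, 6) = (-39*7)*(7 - 1*0) + (3 + 10) = -273*(7 + 0) + 13 = -273*7 + 13 = -1911 + 13 = -1898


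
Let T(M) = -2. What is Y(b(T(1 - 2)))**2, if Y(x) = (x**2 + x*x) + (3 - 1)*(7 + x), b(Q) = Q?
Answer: 324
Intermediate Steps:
Y(x) = 14 + 2*x + 2*x**2 (Y(x) = (x**2 + x**2) + 2*(7 + x) = 2*x**2 + (14 + 2*x) = 14 + 2*x + 2*x**2)
Y(b(T(1 - 2)))**2 = (14 + 2*(-2) + 2*(-2)**2)**2 = (14 - 4 + 2*4)**2 = (14 - 4 + 8)**2 = 18**2 = 324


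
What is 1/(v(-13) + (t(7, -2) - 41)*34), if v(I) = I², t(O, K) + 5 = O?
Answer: -1/1157 ≈ -0.00086430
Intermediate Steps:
t(O, K) = -5 + O
1/(v(-13) + (t(7, -2) - 41)*34) = 1/((-13)² + ((-5 + 7) - 41)*34) = 1/(169 + (2 - 41)*34) = 1/(169 - 39*34) = 1/(169 - 1326) = 1/(-1157) = -1/1157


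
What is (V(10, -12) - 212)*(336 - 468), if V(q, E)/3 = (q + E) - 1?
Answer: 29172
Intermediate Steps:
V(q, E) = -3 + 3*E + 3*q (V(q, E) = 3*((q + E) - 1) = 3*((E + q) - 1) = 3*(-1 + E + q) = -3 + 3*E + 3*q)
(V(10, -12) - 212)*(336 - 468) = ((-3 + 3*(-12) + 3*10) - 212)*(336 - 468) = ((-3 - 36 + 30) - 212)*(-132) = (-9 - 212)*(-132) = -221*(-132) = 29172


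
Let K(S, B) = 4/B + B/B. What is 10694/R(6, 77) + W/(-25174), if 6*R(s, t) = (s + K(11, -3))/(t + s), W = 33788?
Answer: 201100147534/213979 ≈ 9.3981e+5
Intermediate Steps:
K(S, B) = 1 + 4/B (K(S, B) = 4/B + 1 = 1 + 4/B)
R(s, t) = (-⅓ + s)/(6*(s + t)) (R(s, t) = ((s + (4 - 3)/(-3))/(t + s))/6 = ((s - ⅓*1)/(s + t))/6 = ((s - ⅓)/(s + t))/6 = ((-⅓ + s)/(s + t))/6 = (-⅓ + s)/(6*(s + t)))
10694/R(6, 77) + W/(-25174) = 10694/(((-1/18 + (⅙)*6)/(6 + 77))) + 33788/(-25174) = 10694/(((-1/18 + 1)/83)) + 33788*(-1/25174) = 10694/(((1/83)*(17/18))) - 16894/12587 = 10694/(17/1494) - 16894/12587 = 10694*(1494/17) - 16894/12587 = 15976836/17 - 16894/12587 = 201100147534/213979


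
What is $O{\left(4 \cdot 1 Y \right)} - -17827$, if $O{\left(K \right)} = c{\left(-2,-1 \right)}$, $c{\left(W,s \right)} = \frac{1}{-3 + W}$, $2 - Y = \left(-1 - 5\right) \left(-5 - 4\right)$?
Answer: $\frac{89134}{5} \approx 17827.0$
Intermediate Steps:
$Y = -52$ ($Y = 2 - \left(-1 - 5\right) \left(-5 - 4\right) = 2 - \left(-6\right) \left(-9\right) = 2 - 54 = -52$)
$O{\left(K \right)} = - \frac{1}{5}$ ($O{\left(K \right)} = \frac{1}{-3 - 2} = \frac{1}{-5} = - \frac{1}{5}$)
$O{\left(4 \cdot 1 Y \right)} - -17827 = - \frac{1}{5} - -17827 = - \frac{1}{5} + 17827 = \frac{89134}{5}$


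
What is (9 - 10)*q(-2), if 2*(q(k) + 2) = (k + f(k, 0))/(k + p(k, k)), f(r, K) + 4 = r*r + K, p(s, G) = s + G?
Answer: 11/6 ≈ 1.8333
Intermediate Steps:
p(s, G) = G + s
f(r, K) = -4 + K + r**2 (f(r, K) = -4 + (r*r + K) = -4 + (r**2 + K) = -4 + (K + r**2) = -4 + K + r**2)
q(k) = -2 + (-4 + k + k**2)/(6*k) (q(k) = -2 + ((k + (-4 + 0 + k**2))/(k + (k + k)))/2 = -2 + ((k + (-4 + k**2))/(k + 2*k))/2 = -2 + ((-4 + k + k**2)/((3*k)))/2 = -2 + ((-4 + k + k**2)*(1/(3*k)))/2 = -2 + ((-4 + k + k**2)/(3*k))/2 = -2 + (-4 + k + k**2)/(6*k))
(9 - 10)*q(-2) = (9 - 10)*((1/6)*(-4 + (-2)**2 - 11*(-2))/(-2)) = -(-1)*(-4 + 4 + 22)/(6*2) = -(-1)*22/(6*2) = -1*(-11/6) = 11/6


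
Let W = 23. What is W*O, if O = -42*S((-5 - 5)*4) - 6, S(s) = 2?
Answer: -2070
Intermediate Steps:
O = -90 (O = -42*2 - 6 = -84 - 6 = -90)
W*O = 23*(-90) = -2070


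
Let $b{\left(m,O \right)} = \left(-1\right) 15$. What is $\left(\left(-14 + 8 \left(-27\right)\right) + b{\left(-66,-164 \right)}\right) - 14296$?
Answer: $-14541$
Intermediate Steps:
$b{\left(m,O \right)} = -15$
$\left(\left(-14 + 8 \left(-27\right)\right) + b{\left(-66,-164 \right)}\right) - 14296 = \left(\left(-14 + 8 \left(-27\right)\right) - 15\right) - 14296 = \left(\left(-14 - 216\right) - 15\right) - 14296 = \left(-230 - 15\right) - 14296 = -245 - 14296 = -14541$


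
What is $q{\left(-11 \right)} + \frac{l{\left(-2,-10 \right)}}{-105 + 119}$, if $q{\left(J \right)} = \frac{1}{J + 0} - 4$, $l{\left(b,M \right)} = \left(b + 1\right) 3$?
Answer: $- \frac{663}{154} \approx -4.3052$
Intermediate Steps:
$l{\left(b,M \right)} = 3 + 3 b$ ($l{\left(b,M \right)} = \left(1 + b\right) 3 = 3 + 3 b$)
$q{\left(J \right)} = -4 + \frac{1}{J}$ ($q{\left(J \right)} = \frac{1}{J} - 4 = -4 + \frac{1}{J}$)
$q{\left(-11 \right)} + \frac{l{\left(-2,-10 \right)}}{-105 + 119} = \left(-4 + \frac{1}{-11}\right) + \frac{3 + 3 \left(-2\right)}{-105 + 119} = \left(-4 - \frac{1}{11}\right) + \frac{3 - 6}{14} = - \frac{45}{11} + \frac{1}{14} \left(-3\right) = - \frac{45}{11} - \frac{3}{14} = - \frac{663}{154}$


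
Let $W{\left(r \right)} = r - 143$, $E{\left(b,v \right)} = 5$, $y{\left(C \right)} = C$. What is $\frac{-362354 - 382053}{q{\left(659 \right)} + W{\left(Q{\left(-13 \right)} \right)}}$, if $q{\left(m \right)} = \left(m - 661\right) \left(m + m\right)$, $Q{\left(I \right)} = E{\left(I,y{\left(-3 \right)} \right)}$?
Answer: $\frac{744407}{2774} \approx 268.35$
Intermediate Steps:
$Q{\left(I \right)} = 5$
$W{\left(r \right)} = -143 + r$
$q{\left(m \right)} = 2 m \left(-661 + m\right)$ ($q{\left(m \right)} = \left(-661 + m\right) 2 m = 2 m \left(-661 + m\right)$)
$\frac{-362354 - 382053}{q{\left(659 \right)} + W{\left(Q{\left(-13 \right)} \right)}} = \frac{-362354 - 382053}{2 \cdot 659 \left(-661 + 659\right) + \left(-143 + 5\right)} = - \frac{744407}{2 \cdot 659 \left(-2\right) - 138} = - \frac{744407}{-2636 - 138} = - \frac{744407}{-2774} = \left(-744407\right) \left(- \frac{1}{2774}\right) = \frac{744407}{2774}$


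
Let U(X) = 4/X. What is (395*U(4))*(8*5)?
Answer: 15800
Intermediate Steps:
(395*U(4))*(8*5) = (395*(4/4))*(8*5) = (395*(4*(¼)))*40 = (395*1)*40 = 395*40 = 15800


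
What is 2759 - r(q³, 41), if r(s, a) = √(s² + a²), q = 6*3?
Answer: 2759 - √34013905 ≈ -3073.1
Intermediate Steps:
q = 18
r(s, a) = √(a² + s²)
2759 - r(q³, 41) = 2759 - √(41² + (18³)²) = 2759 - √(1681 + 5832²) = 2759 - √(1681 + 34012224) = 2759 - √34013905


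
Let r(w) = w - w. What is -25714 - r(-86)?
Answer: -25714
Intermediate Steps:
r(w) = 0
-25714 - r(-86) = -25714 - 1*0 = -25714 + 0 = -25714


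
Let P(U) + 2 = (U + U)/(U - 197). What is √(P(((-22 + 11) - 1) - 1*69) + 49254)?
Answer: √951609151/139 ≈ 221.93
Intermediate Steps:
P(U) = -2 + 2*U/(-197 + U) (P(U) = -2 + (U + U)/(U - 197) = -2 + (2*U)/(-197 + U) = -2 + 2*U/(-197 + U))
√(P(((-22 + 11) - 1) - 1*69) + 49254) = √(394/(-197 + (((-22 + 11) - 1) - 1*69)) + 49254) = √(394/(-197 + ((-11 - 1) - 69)) + 49254) = √(394/(-197 + (-12 - 69)) + 49254) = √(394/(-197 - 81) + 49254) = √(394/(-278) + 49254) = √(394*(-1/278) + 49254) = √(-197/139 + 49254) = √(6846109/139) = √951609151/139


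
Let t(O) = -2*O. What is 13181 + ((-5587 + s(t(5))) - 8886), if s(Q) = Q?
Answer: -1302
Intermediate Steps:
13181 + ((-5587 + s(t(5))) - 8886) = 13181 + ((-5587 - 2*5) - 8886) = 13181 + ((-5587 - 10) - 8886) = 13181 + (-5597 - 8886) = 13181 - 14483 = -1302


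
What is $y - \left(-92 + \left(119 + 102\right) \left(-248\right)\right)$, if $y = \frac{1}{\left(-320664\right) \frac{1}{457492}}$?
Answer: $\frac{4400999027}{80166} \approx 54899.0$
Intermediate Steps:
$y = - \frac{114373}{80166}$ ($y = \frac{1}{\left(-320664\right) \frac{1}{457492}} = \frac{1}{- \frac{80166}{114373}} = - \frac{114373}{80166} \approx -1.4267$)
$y - \left(-92 + \left(119 + 102\right) \left(-248\right)\right) = - \frac{114373}{80166} - \left(-92 + \left(119 + 102\right) \left(-248\right)\right) = - \frac{114373}{80166} - \left(-92 + 221 \left(-248\right)\right) = - \frac{114373}{80166} - \left(-92 - 54808\right) = - \frac{114373}{80166} - -54900 = - \frac{114373}{80166} + 54900 = \frac{4400999027}{80166}$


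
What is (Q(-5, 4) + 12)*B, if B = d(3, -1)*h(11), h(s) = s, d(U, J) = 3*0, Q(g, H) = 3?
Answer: 0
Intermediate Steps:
d(U, J) = 0
B = 0 (B = 0*11 = 0)
(Q(-5, 4) + 12)*B = (3 + 12)*0 = 15*0 = 0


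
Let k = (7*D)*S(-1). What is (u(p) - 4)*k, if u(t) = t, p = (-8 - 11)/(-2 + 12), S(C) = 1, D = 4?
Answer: -826/5 ≈ -165.20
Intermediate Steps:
p = -19/10 ≈ -1.9000
k = 28 (k = (7*4)*1 = 28*1 = 28)
(u(p) - 4)*k = (-19/10 - 4)*28 = -59/10*28 = -826/5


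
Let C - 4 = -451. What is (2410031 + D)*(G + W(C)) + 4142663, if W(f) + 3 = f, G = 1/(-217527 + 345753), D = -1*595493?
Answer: -17361788065704/21371 ≈ -8.1240e+8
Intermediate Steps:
C = -447 (C = 4 - 451 = -447)
D = -595493
G = 1/128226 ≈ 7.7987e-6
W(f) = -3 + f
(2410031 + D)*(G + W(C)) + 4142663 = (2410031 - 595493)*(1/128226 + (-3 - 447)) + 4142663 = 1814538*(1/128226 - 450) + 4142663 = 1814538*(-57701699/128226) + 4142663 = -17450320916677/21371 + 4142663 = -17361788065704/21371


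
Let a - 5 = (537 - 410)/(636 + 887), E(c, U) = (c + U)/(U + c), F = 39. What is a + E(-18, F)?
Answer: 9265/1523 ≈ 6.0834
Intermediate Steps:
E(c, U) = 1 (E(c, U) = (U + c)/(U + c) = 1)
a = 7742/1523 (a = 5 + (537 - 410)/(636 + 887) = 5 + 127/1523 = 7742/1523 ≈ 5.0834)
a + E(-18, F) = 7742/1523 + 1 = 9265/1523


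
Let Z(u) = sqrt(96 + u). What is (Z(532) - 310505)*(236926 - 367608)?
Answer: 40577414410 - 261364*sqrt(157) ≈ 4.0574e+10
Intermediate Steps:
(Z(532) - 310505)*(236926 - 367608) = (sqrt(96 + 532) - 310505)*(236926 - 367608) = (sqrt(628) - 310505)*(-130682) = (2*sqrt(157) - 310505)*(-130682) = (-310505 + 2*sqrt(157))*(-130682) = 40577414410 - 261364*sqrt(157)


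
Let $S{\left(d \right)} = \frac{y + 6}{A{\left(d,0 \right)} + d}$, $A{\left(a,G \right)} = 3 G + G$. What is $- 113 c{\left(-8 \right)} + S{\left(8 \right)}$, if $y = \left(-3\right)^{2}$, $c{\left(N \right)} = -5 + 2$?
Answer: $\frac{2727}{8} \approx 340.88$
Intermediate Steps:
$A{\left(a,G \right)} = 4 G$
$c{\left(N \right)} = -3$
$y = 9$
$S{\left(d \right)} = \frac{15}{d}$ ($S{\left(d \right)} = \frac{9 + 6}{4 \cdot 0 + d} = \frac{15}{0 + d} = \frac{15}{d}$)
$- 113 c{\left(-8 \right)} + S{\left(8 \right)} = \left(-113\right) \left(-3\right) + \frac{15}{8} = 339 + 15 \cdot \frac{1}{8} = 339 + \frac{15}{8} = \frac{2727}{8}$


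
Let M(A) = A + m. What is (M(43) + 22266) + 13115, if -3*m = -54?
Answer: 35442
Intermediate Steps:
m = 18 (m = -1/3*(-54) = 18)
M(A) = 18 + A (M(A) = A + 18 = 18 + A)
(M(43) + 22266) + 13115 = ((18 + 43) + 22266) + 13115 = (61 + 22266) + 13115 = 22327 + 13115 = 35442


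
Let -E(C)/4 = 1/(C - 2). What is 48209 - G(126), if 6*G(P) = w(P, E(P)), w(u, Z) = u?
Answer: 48188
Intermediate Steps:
E(C) = -4/(-2 + C) (E(C) = -4/(C - 2) = -4/(-2 + C))
G(P) = P/6
48209 - G(126) = 48209 - 126/6 = 48209 - 1*21 = 48209 - 21 = 48188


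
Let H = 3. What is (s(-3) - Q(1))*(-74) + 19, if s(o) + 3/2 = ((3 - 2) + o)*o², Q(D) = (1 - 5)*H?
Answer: 574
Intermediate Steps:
Q(D) = -12 (Q(D) = (1 - 5)*3 = -4*3 = -12)
s(o) = -3/2 + o²*(1 + o) (s(o) = -3/2 + ((3 - 2) + o)*o² = -3/2 + (1 + o)*o² = -3/2 + o²*(1 + o))
(s(-3) - Q(1))*(-74) + 19 = ((-3/2 + (-3)² + (-3)³) - 1*(-12))*(-74) + 19 = ((-3/2 + 9 - 27) + 12)*(-74) + 19 = (-39/2 + 12)*(-74) + 19 = -15/2*(-74) + 19 = 555 + 19 = 574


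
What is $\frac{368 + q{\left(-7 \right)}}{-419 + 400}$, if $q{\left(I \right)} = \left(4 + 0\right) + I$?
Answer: $- \frac{365}{19} \approx -19.211$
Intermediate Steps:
$q{\left(I \right)} = 4 + I$
$\frac{368 + q{\left(-7 \right)}}{-419 + 400} = \frac{368 + \left(4 - 7\right)}{-419 + 400} = \frac{368 - 3}{-19} = 365 \left(- \frac{1}{19}\right) = - \frac{365}{19}$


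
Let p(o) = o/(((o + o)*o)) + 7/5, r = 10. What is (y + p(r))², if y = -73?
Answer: 2047761/400 ≈ 5119.4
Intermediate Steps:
p(o) = 7/5 + 1/(2*o) (p(o) = o/(((2*o)*o)) + 7*(⅕) = o/((2*o²)) + 7/5 = o*(1/(2*o²)) + 7/5 = 1/(2*o) + 7/5 = 7/5 + 1/(2*o))
(y + p(r))² = (-73 + (⅒)*(5 + 14*10)/10)² = (-73 + (⅒)*(⅒)*(5 + 140))² = (-73 + (⅒)*(⅒)*145)² = (-73 + 29/20)² = (-1431/20)² = 2047761/400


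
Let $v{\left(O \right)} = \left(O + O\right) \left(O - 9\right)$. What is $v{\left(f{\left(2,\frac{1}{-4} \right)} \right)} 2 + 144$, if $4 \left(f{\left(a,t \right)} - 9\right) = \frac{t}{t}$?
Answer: $\frac{613}{4} \approx 153.25$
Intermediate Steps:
$f{\left(a,t \right)} = \frac{37}{4}$ ($f{\left(a,t \right)} = 9 + \frac{t \frac{1}{t}}{4} = 9 + \frac{1}{4} \cdot 1 = 9 + \frac{1}{4} = \frac{37}{4}$)
$v{\left(O \right)} = 2 O \left(-9 + O\right)$
$v{\left(f{\left(2,\frac{1}{-4} \right)} \right)} 2 + 144 = 2 \cdot \frac{37}{4} \left(-9 + \frac{37}{4}\right) 2 + 144 = 2 \cdot \frac{37}{4} \cdot \frac{1}{4} \cdot 2 + 144 = \frac{37}{8} \cdot 2 + 144 = \frac{37}{4} + 144 = \frac{613}{4}$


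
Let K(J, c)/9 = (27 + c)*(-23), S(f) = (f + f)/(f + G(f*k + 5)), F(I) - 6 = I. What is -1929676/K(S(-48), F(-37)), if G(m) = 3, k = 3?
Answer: -482419/207 ≈ -2330.5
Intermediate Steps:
F(I) = 6 + I
S(f) = 2*f/(3 + f) (S(f) = (f + f)/(f + 3) = (2*f)/(3 + f) = 2*f/(3 + f))
K(J, c) = -5589 - 207*c (K(J, c) = 9*((27 + c)*(-23)) = 9*(-621 - 23*c) = -5589 - 207*c)
-1929676/K(S(-48), F(-37)) = -1929676/(-5589 - 207*(6 - 37)) = -1929676/(-5589 - 207*(-31)) = -1929676/(-5589 + 6417) = -1929676/828 = -1929676*1/828 = -482419/207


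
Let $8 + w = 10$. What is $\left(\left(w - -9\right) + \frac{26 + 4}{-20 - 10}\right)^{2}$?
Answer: $100$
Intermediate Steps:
$w = 2$ ($w = -8 + 10 = 2$)
$\left(\left(w - -9\right) + \frac{26 + 4}{-20 - 10}\right)^{2} = \left(\left(2 - -9\right) + \frac{26 + 4}{-20 - 10}\right)^{2} = \left(\left(2 + 9\right) + \frac{30}{-30}\right)^{2} = \left(11 + 30 \left(- \frac{1}{30}\right)\right)^{2} = \left(11 - 1\right)^{2} = 10^{2} = 100$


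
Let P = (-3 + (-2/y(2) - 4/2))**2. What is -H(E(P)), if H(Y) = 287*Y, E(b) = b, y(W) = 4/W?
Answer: -10332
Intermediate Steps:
P = 36 (P = (-3 + (-2/(4/2) - 4/2))**2 = (-3 + (-2/(4*(1/2)) - 4*1/2))**2 = (-3 + (-2/2 - 2))**2 = (-3 + (-2*1/2 - 2))**2 = (-3 + (-1 - 2))**2 = (-3 - 3)**2 = (-6)**2 = 36)
-H(E(P)) = -287*36 = -1*10332 = -10332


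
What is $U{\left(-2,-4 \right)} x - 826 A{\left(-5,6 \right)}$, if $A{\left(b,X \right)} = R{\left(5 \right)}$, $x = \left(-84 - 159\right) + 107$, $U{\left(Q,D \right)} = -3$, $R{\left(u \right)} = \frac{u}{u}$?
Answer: $-418$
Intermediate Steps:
$R{\left(u \right)} = 1$
$x = -136$ ($x = -243 + 107 = -136$)
$A{\left(b,X \right)} = 1$
$U{\left(-2,-4 \right)} x - 826 A{\left(-5,6 \right)} = \left(-3\right) \left(-136\right) - 826 = 408 - 826 = -418$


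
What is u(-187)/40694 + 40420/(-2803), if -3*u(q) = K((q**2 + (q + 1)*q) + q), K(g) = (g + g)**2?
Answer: -9043580905132/57032641 ≈ -1.5857e+5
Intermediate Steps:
K(g) = 4*g**2 (K(g) = (2*g)**2 = 4*g**2)
u(q) = -4*(q + q**2 + q*(1 + q))**2/3 (u(q) = -4*((q**2 + (q + 1)*q) + q)**2/3 = -4*((q**2 + (1 + q)*q) + q)**2/3 = -4*((q**2 + q*(1 + q)) + q)**2/3 = -4*(q + q**2 + q*(1 + q))**2/3)
u(-187)/40694 + 40420/(-2803) = -16/3*(-187)**2*(1 - 187)**2/40694 + 40420/(-2803) = -16/3*34969*(-186)**2*(1/40694) + 40420*(-1/2803) = -16/3*34969*34596*(1/40694) - 40420/2803 = -6452200128*1/40694 - 40420/2803 = -3226100064/20347 - 40420/2803 = -9043580905132/57032641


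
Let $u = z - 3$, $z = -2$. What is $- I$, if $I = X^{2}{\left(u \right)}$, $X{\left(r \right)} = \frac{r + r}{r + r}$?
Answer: $-1$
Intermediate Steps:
$u = -5$ ($u = -2 - 3 = -5$)
$X{\left(r \right)} = 1$ ($X{\left(r \right)} = \frac{2 r}{2 r} = 2 r \frac{1}{2 r} = 1$)
$I = 1$ ($I = 1^{2} = 1$)
$- I = \left(-1\right) 1 = -1$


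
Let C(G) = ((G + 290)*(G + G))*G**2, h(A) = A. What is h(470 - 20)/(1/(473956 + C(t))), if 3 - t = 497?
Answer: 22133888022600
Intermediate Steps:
t = -494 (t = 3 - 1*497 = 3 - 497 = -494)
C(G) = 2*G**3*(290 + G) (C(G) = ((290 + G)*(2*G))*G**2 = (2*G*(290 + G))*G**2 = 2*G**3*(290 + G))
h(470 - 20)/(1/(473956 + C(t))) = (470 - 20)/(1/(473956 + 2*(-494)**3*(290 - 494))) = 450/(1/(473956 + 2*(-120553784)*(-204))) = 450/(1/(473956 + 49185943872)) = 450/(1/49186417828) = 450*49186417828 = 22133888022600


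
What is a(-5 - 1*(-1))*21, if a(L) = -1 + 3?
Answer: 42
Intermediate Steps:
a(L) = 2
a(-5 - 1*(-1))*21 = 2*21 = 42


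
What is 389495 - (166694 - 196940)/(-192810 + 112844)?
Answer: 15573163462/39983 ≈ 3.8949e+5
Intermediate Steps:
389495 - (166694 - 196940)/(-192810 + 112844) = 389495 - (-30246)/(-79966) = 389495 - (-30246)*(-1)/79966 = 389495 - 1*15123/39983 = 389495 - 15123/39983 = 15573163462/39983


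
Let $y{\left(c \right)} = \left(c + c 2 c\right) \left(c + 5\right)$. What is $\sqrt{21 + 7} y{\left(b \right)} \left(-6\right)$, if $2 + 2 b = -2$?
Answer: $- 216 \sqrt{7} \approx -571.48$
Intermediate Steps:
$b = -2$ ($b = -1 + \frac{1}{2} \left(-2\right) = -1 - 1 = -2$)
$y{\left(c \right)} = \left(5 + c\right) \left(c + 2 c^{2}\right)$ ($y{\left(c \right)} = \left(c + 2 c c\right) \left(5 + c\right) = \left(c + 2 c^{2}\right) \left(5 + c\right) = \left(5 + c\right) \left(c + 2 c^{2}\right)$)
$\sqrt{21 + 7} y{\left(b \right)} \left(-6\right) = \sqrt{21 + 7} \left(- 2 \left(5 + 2 \left(-2\right)^{2} + 11 \left(-2\right)\right)\right) \left(-6\right) = \sqrt{28} \left(- 2 \left(5 + 2 \cdot 4 - 22\right)\right) \left(-6\right) = 2 \sqrt{7} \left(- 2 \left(5 + 8 - 22\right)\right) \left(-6\right) = 2 \sqrt{7} \left(\left(-2\right) \left(-9\right)\right) \left(-6\right) = 2 \sqrt{7} \cdot 18 \left(-6\right) = 36 \sqrt{7} \left(-6\right) = - 216 \sqrt{7}$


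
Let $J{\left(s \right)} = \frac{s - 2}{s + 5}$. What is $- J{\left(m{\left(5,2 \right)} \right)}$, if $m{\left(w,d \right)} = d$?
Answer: $0$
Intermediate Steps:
$J{\left(s \right)} = \frac{-2 + s}{5 + s}$
$- J{\left(m{\left(5,2 \right)} \right)} = - \frac{-2 + 2}{5 + 2} = - \frac{0}{7} = \left(-1\right) 0 = 0$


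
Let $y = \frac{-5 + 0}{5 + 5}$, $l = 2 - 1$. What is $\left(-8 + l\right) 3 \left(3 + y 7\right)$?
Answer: $\frac{21}{2} \approx 10.5$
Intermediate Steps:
$l = 1$ ($l = 2 - 1 = 1$)
$y = - \frac{1}{2}$ ($y = - \frac{5}{10} = \left(-5\right) \frac{1}{10} = - \frac{1}{2} \approx -0.5$)
$\left(-8 + l\right) 3 \left(3 + y 7\right) = \left(-8 + 1\right) 3 \left(3 - \frac{7}{2}\right) = \left(-7\right) 3 \left(3 - \frac{7}{2}\right) = \left(-21\right) \left(- \frac{1}{2}\right) = \frac{21}{2}$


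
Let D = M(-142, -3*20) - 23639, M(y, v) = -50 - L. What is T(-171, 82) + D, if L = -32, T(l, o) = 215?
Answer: -23442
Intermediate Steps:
M(y, v) = -18 (M(y, v) = -50 - 1*(-32) = -50 + 32 = -18)
D = -23657 (D = -18 - 23639 = -23657)
T(-171, 82) + D = 215 - 23657 = -23442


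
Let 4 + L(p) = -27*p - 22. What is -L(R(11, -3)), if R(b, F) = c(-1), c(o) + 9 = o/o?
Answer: -190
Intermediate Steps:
c(o) = -8 (c(o) = -9 + o/o = -9 + 1 = -8)
R(b, F) = -8
L(p) = -26 - 27*p (L(p) = -4 + (-27*p - 22) = -4 + (-22 - 27*p) = -26 - 27*p)
-L(R(11, -3)) = -(-26 - 27*(-8)) = -(-26 + 216) = -1*190 = -190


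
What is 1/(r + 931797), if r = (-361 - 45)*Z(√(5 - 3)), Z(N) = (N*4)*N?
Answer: 1/928549 ≈ 1.0769e-6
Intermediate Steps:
Z(N) = 4*N² (Z(N) = (4*N)*N = 4*N²)
r = -3248 (r = (-361 - 45)*(4*(√(5 - 3))²) = -1624*(√2)² = -1624*2 = -406*8 = -3248)
1/(r + 931797) = 1/(-3248 + 931797) = 1/928549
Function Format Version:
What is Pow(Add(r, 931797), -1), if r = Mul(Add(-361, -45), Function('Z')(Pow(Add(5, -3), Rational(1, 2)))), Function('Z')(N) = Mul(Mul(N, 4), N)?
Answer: Rational(1, 928549) ≈ 1.0769e-6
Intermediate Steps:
Function('Z')(N) = Mul(4, Pow(N, 2)) (Function('Z')(N) = Mul(Mul(4, N), N) = Mul(4, Pow(N, 2)))
r = -3248 (r = Mul(Add(-361, -45), Mul(4, Pow(Pow(Add(5, -3), Rational(1, 2)), 2))) = Mul(-406, Mul(4, Pow(Pow(2, Rational(1, 2)), 2))) = Mul(-406, Mul(4, 2)) = Mul(-406, 8) = -3248)
Pow(Add(r, 931797), -1) = Pow(Add(-3248, 931797), -1) = Pow(928549, -1) = Rational(1, 928549)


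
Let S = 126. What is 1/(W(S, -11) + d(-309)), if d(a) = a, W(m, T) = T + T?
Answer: -1/331 ≈ -0.0030211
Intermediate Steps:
W(m, T) = 2*T
1/(W(S, -11) + d(-309)) = 1/(2*(-11) - 309) = 1/(-22 - 309) = 1/(-331) = -1/331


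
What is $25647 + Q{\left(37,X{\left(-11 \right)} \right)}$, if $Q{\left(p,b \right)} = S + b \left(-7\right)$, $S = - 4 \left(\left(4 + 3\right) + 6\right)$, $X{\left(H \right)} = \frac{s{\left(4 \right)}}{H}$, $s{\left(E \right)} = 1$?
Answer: $\frac{281552}{11} \approx 25596.0$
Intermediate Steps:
$X{\left(H \right)} = \frac{1}{H}$ ($X{\left(H \right)} = 1 \frac{1}{H} = \frac{1}{H}$)
$S = -52$ ($S = - 4 \left(7 + 6\right) = \left(-4\right) 13 = -52$)
$Q{\left(p,b \right)} = -52 - 7 b$ ($Q{\left(p,b \right)} = -52 + b \left(-7\right) = -52 - 7 b$)
$25647 + Q{\left(37,X{\left(-11 \right)} \right)} = 25647 - \left(52 + \frac{7}{-11}\right) = 25647 - \frac{565}{11} = \frac{281552}{11}$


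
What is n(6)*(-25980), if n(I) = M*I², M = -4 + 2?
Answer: 1870560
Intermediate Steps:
M = -2
n(I) = -2*I²
n(6)*(-25980) = -2*6²*(-25980) = -2*36*(-25980) = -72*(-25980) = 1870560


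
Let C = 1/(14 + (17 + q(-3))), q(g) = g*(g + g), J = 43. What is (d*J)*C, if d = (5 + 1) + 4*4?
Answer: 946/49 ≈ 19.306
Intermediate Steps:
q(g) = 2*g² (q(g) = g*(2*g) = 2*g²)
d = 22 (d = 6 + 16 = 22)
C = 1/49 (C = 1/(14 + (17 + 2*(-3)²)) = 1/(14 + (17 + 2*9)) = 1/(14 + (17 + 18)) = 1/(14 + 35) = 1/49 ≈ 0.020408)
(d*J)*C = (22*43)*(1/49) = 946*(1/49) = 946/49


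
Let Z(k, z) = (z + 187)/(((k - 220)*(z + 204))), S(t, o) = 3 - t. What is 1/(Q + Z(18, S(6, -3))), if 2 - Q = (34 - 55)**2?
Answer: -20301/8912231 ≈ -0.0022779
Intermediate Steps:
Q = -439 (Q = 2 - (34 - 55)**2 = 2 - 1*(-21)**2 = 2 - 1*441 = 2 - 441 = -439)
Z(k, z) = (187 + z)/((-220 + k)*(204 + z)) (Z(k, z) = (187 + z)/(((-220 + k)*(204 + z))) = (187 + z)*(1/((-220 + k)*(204 + z))) = (187 + z)/((-220 + k)*(204 + z)))
1/(Q + Z(18, S(6, -3))) = 1/(-439 + (187 + (3 - 1*6))/(-44880 - 220*(3 - 1*6) + 204*18 + 18*(3 - 1*6))) = 1/(-439 + (187 + (3 - 6))/(-44880 - 220*(3 - 6) + 3672 + 18*(3 - 6))) = 1/(-439 + (187 - 3)/(-44880 - 220*(-3) + 3672 + 18*(-3))) = 1/(-439 + 184/(-44880 + 660 + 3672 - 54)) = 1/(-439 + 184/(-40602)) = 1/(-439 - 1/40602*184) = 1/(-439 - 92/20301) = 1/(-8912231/20301) = -20301/8912231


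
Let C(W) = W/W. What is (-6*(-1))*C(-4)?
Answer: 6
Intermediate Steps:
C(W) = 1
(-6*(-1))*C(-4) = -6*(-1)*1 = 6*1 = 6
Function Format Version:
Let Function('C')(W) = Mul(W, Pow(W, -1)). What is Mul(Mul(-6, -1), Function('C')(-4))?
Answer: 6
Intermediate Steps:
Function('C')(W) = 1
Mul(Mul(-6, -1), Function('C')(-4)) = Mul(Mul(-6, -1), 1) = Mul(6, 1) = 6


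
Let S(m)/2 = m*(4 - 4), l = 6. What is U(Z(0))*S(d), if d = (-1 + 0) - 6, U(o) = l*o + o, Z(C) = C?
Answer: 0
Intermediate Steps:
U(o) = 7*o (U(o) = 6*o + o = 7*o)
d = -7 (d = -1 - 6 = -7)
S(m) = 0 (S(m) = 2*(m*(4 - 4)) = 2*(m*0) = 2*0 = 0)
U(Z(0))*S(d) = (7*0)*0 = 0*0 = 0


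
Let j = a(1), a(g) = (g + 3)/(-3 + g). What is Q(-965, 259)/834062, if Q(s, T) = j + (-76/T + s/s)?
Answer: -335/216022058 ≈ -1.5508e-6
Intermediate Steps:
a(g) = (3 + g)/(-3 + g)
j = -2 (j = (3 + 1)/(-3 + 1) = 4/(-2) = -½*4 = -2)
Q(s, T) = -1 - 76/T (Q(s, T) = -2 + (-76/T + s/s) = -2 + (-76/T + 1) = -2 + (1 - 76/T) = -1 - 76/T)
Q(-965, 259)/834062 = ((-76 - 1*259)/259)/834062 = ((-76 - 259)/259)*(1/834062) = ((1/259)*(-335))*(1/834062) = -335/259*1/834062 = -335/216022058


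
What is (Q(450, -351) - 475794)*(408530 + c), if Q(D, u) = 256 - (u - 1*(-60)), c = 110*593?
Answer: -225153018720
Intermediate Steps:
c = 65230
Q(D, u) = 196 - u (Q(D, u) = 256 - (u + 60) = 256 - (60 + u) = 256 + (-60 - u) = 196 - u)
(Q(450, -351) - 475794)*(408530 + c) = ((196 - 1*(-351)) - 475794)*(408530 + 65230) = ((196 + 351) - 475794)*473760 = (547 - 475794)*473760 = -475247*473760 = -225153018720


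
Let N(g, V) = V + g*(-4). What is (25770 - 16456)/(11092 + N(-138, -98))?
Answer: 4657/5773 ≈ 0.80669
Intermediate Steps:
N(g, V) = V - 4*g
(25770 - 16456)/(11092 + N(-138, -98)) = (25770 - 16456)/(11092 + (-98 - 4*(-138))) = 9314/(11092 + (-98 + 552)) = 9314/(11092 + 454) = 9314/11546 = 9314*(1/11546) = 4657/5773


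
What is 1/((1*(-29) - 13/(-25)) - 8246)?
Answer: -25/206862 ≈ -0.00012085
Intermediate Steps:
1/((1*(-29) - 13/(-25)) - 8246) = 1/((-29 - 13*(-1/25)) - 8246) = 1/((-29 + 13/25) - 8246) = 1/(-712/25 - 8246) = 1/(-206862/25) = -25/206862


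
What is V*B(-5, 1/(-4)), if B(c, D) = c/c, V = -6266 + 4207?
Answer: -2059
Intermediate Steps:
V = -2059
B(c, D) = 1
V*B(-5, 1/(-4)) = -2059*1 = -2059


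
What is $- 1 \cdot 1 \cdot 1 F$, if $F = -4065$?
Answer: $4065$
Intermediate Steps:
$- 1 \cdot 1 \cdot 1 F = - 1 \cdot 1 \cdot 1 \left(-4065\right) = - 1 \cdot 1 \left(-4065\right) = - 1 \left(-4065\right) = \left(-1\right) \left(-4065\right) = 4065$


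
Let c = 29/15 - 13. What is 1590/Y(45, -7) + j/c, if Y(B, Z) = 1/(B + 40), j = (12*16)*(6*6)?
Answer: 11165610/83 ≈ 1.3453e+5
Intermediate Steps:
j = 6912 (j = 192*36 = 6912)
Y(B, Z) = 1/(40 + B)
c = -166/15 (c = 29*(1/15) - 13 = 29/15 - 13 = -166/15 ≈ -11.067)
1590/Y(45, -7) + j/c = 1590/(1/(40 + 45)) + 6912/(-166/15) = 1590/(1/85) + 6912*(-15/166) = 1590/(1/85) - 51840/83 = 1590*85 - 51840/83 = 135150 - 51840/83 = 11165610/83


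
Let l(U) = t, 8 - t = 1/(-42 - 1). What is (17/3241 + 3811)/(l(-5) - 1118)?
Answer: -531113124/154689689 ≈ -3.4334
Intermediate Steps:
t = 345/43 (t = 8 - 1/(-42 - 1) = 8 - 1/(-43) = 8 - 1*(-1/43) = 8 + 1/43 = 345/43 ≈ 8.0233)
l(U) = 345/43
(17/3241 + 3811)/(l(-5) - 1118) = (17/3241 + 3811)/(345/43 - 1118) = (17*(1/3241) + 3811)/(-47729/43) = (17/3241 + 3811)*(-43/47729) = (12351468/3241)*(-43/47729) = -531113124/154689689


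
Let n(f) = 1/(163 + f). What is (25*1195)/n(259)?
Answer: 12607250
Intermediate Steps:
(25*1195)/n(259) = (25*1195)/(1/(163 + 259)) = 29875/(1/422) = 29875*422 = 12607250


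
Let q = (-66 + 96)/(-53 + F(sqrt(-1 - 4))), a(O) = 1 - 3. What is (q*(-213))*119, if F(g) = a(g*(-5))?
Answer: 152082/11 ≈ 13826.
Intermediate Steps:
a(O) = -2
F(g) = -2
q = -6/11 (q = (-66 + 96)/(-53 - 2) = 30/(-55) = 30*(-1/55) = -6/11 ≈ -0.54545)
(q*(-213))*119 = -6/11*(-213)*119 = (1278/11)*119 = 152082/11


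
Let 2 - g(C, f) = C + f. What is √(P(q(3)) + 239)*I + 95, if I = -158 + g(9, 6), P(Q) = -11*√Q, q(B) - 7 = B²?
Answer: 95 - 171*√195 ≈ -2292.9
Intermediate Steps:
q(B) = 7 + B²
g(C, f) = 2 - C - f (g(C, f) = 2 - (C + f) = 2 + (-C - f) = 2 - C - f)
I = -171 (I = -158 + (2 - 1*9 - 1*6) = -158 + (2 - 9 - 6) = -158 - 13 = -171)
√(P(q(3)) + 239)*I + 95 = √(-11*√(7 + 3²) + 239)*(-171) + 95 = √(-11*√(7 + 9) + 239)*(-171) + 95 = √(-11*√16 + 239)*(-171) + 95 = √(-11*4 + 239)*(-171) + 95 = √(-44 + 239)*(-171) + 95 = √195*(-171) + 95 = -171*√195 + 95 = 95 - 171*√195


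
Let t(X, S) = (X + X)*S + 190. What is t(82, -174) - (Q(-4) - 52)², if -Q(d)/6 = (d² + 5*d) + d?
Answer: -28362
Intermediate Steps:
t(X, S) = 190 + 2*S*X (t(X, S) = (2*X)*S + 190 = 2*S*X + 190 = 190 + 2*S*X)
Q(d) = -36*d - 6*d² (Q(d) = -6*((d² + 5*d) + d) = -6*(d² + 6*d) = -36*d - 6*d²)
t(82, -174) - (Q(-4) - 52)² = (190 + 2*(-174)*82) - (-6*(-4)*(6 - 4) - 52)² = (190 - 28536) - (-6*(-4)*2 - 52)² = -28346 - (48 - 52)² = -28346 - 1*(-4)² = -28346 - 1*16 = -28346 - 16 = -28362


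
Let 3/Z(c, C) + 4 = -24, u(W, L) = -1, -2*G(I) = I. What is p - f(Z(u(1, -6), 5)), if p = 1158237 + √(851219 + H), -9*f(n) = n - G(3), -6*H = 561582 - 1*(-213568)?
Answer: 97291921/84 + √6498246/3 ≈ 1.1591e+6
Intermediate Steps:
G(I) = -I/2
H = -387575/3 (H = -(561582 - 1*(-213568))/6 = -(561582 + 213568)/6 = -⅙*775150 = -387575/3 ≈ -1.2919e+5)
Z(c, C) = -3/28 (Z(c, C) = 3/(-4 - 24) = 3/(-28) = 3*(-1/28) = -3/28)
f(n) = -⅙ - n/9 (f(n) = -(n - (-1)*3/2)/9 = -(n - 1*(-3/2))/9 = -(n + 3/2)/9 = -(3/2 + n)/9 = -⅙ - n/9)
p = 1158237 + √6498246/3 (p = 1158237 + √(851219 - 387575/3) = 1158237 + √(2166082/3) = 1158237 + √6498246/3 ≈ 1.1591e+6)
p - f(Z(u(1, -6), 5)) = (1158237 + √6498246/3) - (-⅙ - ⅑*(-3/28)) = (1158237 + √6498246/3) - (-⅙ + 1/84) = (1158237 + √6498246/3) - 1*(-13/84) = (1158237 + √6498246/3) + 13/84 = 97291921/84 + √6498246/3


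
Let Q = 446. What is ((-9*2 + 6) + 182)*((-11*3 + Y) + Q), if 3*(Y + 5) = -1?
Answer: 207910/3 ≈ 69303.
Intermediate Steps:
Y = -16/3 (Y = -5 + (⅓)*(-1) = -5 - ⅓ = -16/3 ≈ -5.3333)
((-9*2 + 6) + 182)*((-11*3 + Y) + Q) = ((-9*2 + 6) + 182)*((-11*3 - 16/3) + 446) = ((-18 + 6) + 182)*((-33 - 16/3) + 446) = (-12 + 182)*(-115/3 + 446) = 170*(1223/3) = 207910/3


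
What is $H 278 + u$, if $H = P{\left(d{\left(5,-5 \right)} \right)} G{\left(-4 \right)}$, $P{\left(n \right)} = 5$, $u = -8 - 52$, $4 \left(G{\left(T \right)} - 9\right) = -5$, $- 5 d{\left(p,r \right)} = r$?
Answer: $\frac{21425}{2} \approx 10713.0$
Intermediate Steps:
$d{\left(p,r \right)} = - \frac{r}{5}$
$G{\left(T \right)} = \frac{31}{4}$ ($G{\left(T \right)} = 9 + \frac{1}{4} \left(-5\right) = 9 - \frac{5}{4} = \frac{31}{4}$)
$u = -60$ ($u = -8 - 52 = -60$)
$H = \frac{155}{4}$ ($H = 5 \cdot \frac{31}{4} = \frac{155}{4} \approx 38.75$)
$H 278 + u = \frac{155}{4} \cdot 278 - 60 = \frac{21545}{2} - 60 = \frac{21425}{2}$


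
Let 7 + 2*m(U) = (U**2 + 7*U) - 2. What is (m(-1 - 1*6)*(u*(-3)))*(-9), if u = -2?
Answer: 243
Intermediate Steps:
m(U) = -9/2 + U**2/2 + 7*U/2 (m(U) = -7/2 + ((U**2 + 7*U) - 2)/2 = -7/2 + (-2 + U**2 + 7*U)/2 = -7/2 + (-1 + U**2/2 + 7*U/2) = -9/2 + U**2/2 + 7*U/2)
(m(-1 - 1*6)*(u*(-3)))*(-9) = ((-9/2 + (-1 - 1*6)**2/2 + 7*(-1 - 1*6)/2)*(-2*(-3)))*(-9) = ((-9/2 + (-1 - 6)**2/2 + 7*(-1 - 6)/2)*6)*(-9) = ((-9/2 + (1/2)*(-7)**2 + (7/2)*(-7))*6)*(-9) = ((-9/2 + (1/2)*49 - 49/2)*6)*(-9) = ((-9/2 + 49/2 - 49/2)*6)*(-9) = -9/2*6*(-9) = -27*(-9) = 243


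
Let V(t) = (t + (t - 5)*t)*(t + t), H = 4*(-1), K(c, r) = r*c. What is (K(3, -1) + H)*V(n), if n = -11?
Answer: 25410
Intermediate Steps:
K(c, r) = c*r
H = -4
V(t) = 2*t*(t + t*(-5 + t)) (V(t) = (t + (-5 + t)*t)*(2*t) = (t + t*(-5 + t))*(2*t) = 2*t*(t + t*(-5 + t)))
(K(3, -1) + H)*V(n) = (3*(-1) - 4)*(2*(-11)**2*(-4 - 11)) = (-3 - 4)*(2*121*(-15)) = -7*(-3630) = 25410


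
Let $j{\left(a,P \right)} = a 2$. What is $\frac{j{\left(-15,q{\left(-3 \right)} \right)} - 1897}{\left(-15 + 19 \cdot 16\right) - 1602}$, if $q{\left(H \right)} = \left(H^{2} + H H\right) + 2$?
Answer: $\frac{1927}{1313} \approx 1.4676$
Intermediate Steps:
$q{\left(H \right)} = 2 + 2 H^{2}$ ($q{\left(H \right)} = \left(H^{2} + H^{2}\right) + 2 = 2 H^{2} + 2 = 2 + 2 H^{2}$)
$j{\left(a,P \right)} = 2 a$
$\frac{j{\left(-15,q{\left(-3 \right)} \right)} - 1897}{\left(-15 + 19 \cdot 16\right) - 1602} = \frac{2 \left(-15\right) - 1897}{\left(-15 + 19 \cdot 16\right) - 1602} = \frac{-30 - 1897}{\left(-15 + 304\right) - 1602} = - \frac{1927}{289 - 1602} = - \frac{1927}{-1313} = \left(-1927\right) \left(- \frac{1}{1313}\right) = \frac{1927}{1313}$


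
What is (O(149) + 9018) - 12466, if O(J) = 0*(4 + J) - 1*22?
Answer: -3470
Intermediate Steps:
O(J) = -22 (O(J) = 0 - 22 = -22)
(O(149) + 9018) - 12466 = (-22 + 9018) - 12466 = 8996 - 12466 = -3470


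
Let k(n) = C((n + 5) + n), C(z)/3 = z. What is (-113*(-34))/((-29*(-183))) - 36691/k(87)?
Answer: -64218661/949953 ≈ -67.602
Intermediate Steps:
C(z) = 3*z
k(n) = 15 + 6*n (k(n) = 3*((n + 5) + n) = 3*((5 + n) + n) = 3*(5 + 2*n) = 15 + 6*n)
(-113*(-34))/((-29*(-183))) - 36691/k(87) = (-113*(-34))/((-29*(-183))) - 36691/(15 + 6*87) = 3842/5307 - 36691/(15 + 522) = 3842*(1/5307) - 36691/537 = 3842/5307 - 36691*1/537 = 3842/5307 - 36691/537 = -64218661/949953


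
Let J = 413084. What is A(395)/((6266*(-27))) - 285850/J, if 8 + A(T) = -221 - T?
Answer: -308351989/447989598 ≈ -0.68830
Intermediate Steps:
A(T) = -229 - T (A(T) = -8 + (-221 - T) = -229 - T)
A(395)/((6266*(-27))) - 285850/J = (-229 - 1*395)/((6266*(-27))) - 285850/413084 = (-229 - 395)/(-169182) - 285850*1/413084 = -624*(-1/169182) - 142925/206542 = 8/2169 - 142925/206542 = -308351989/447989598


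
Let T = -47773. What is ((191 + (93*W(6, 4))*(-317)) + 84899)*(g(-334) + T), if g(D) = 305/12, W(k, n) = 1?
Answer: -31862344339/12 ≈ -2.6552e+9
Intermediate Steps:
g(D) = 305/12 (g(D) = 305*(1/12) = 305/12)
((191 + (93*W(6, 4))*(-317)) + 84899)*(g(-334) + T) = ((191 + (93*1)*(-317)) + 84899)*(305/12 - 47773) = ((191 + 93*(-317)) + 84899)*(-572971/12) = ((191 - 29481) + 84899)*(-572971/12) = (-29290 + 84899)*(-572971/12) = 55609*(-572971/12) = -31862344339/12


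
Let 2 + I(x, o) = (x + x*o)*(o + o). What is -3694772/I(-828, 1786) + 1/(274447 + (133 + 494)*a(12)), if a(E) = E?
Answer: 523551907703/745144994686987 ≈ 0.00070262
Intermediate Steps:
I(x, o) = -2 + 2*o*(x + o*x) (I(x, o) = -2 + (x + x*o)*(o + o) = -2 + (x + o*x)*(2*o) = -2 + 2*o*(x + o*x))
-3694772/I(-828, 1786) + 1/(274447 + (133 + 494)*a(12)) = -3694772/(-2 + 2*1786*(-828) + 2*(-828)*1786**2) + 1/(274447 + (133 + 494)*12) = -3694772/(-2 - 2957616 + 2*(-828)*3189796) + 1/(274447 + 627*12) = -3694772/(-2 - 2957616 - 5282302176) + 1/(274447 + 7524) = -3694772/(-5285259794) + 1/281971 = -3694772*(-1/5285259794) + 1/281971 = 1847386/2642629897 + 1/281971 = 523551907703/745144994686987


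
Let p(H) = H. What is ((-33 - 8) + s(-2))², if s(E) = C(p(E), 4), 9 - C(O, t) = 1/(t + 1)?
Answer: 25921/25 ≈ 1036.8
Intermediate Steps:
C(O, t) = 9 - 1/(1 + t) (C(O, t) = 9 - 1/(t + 1) = 9 - 1/(1 + t))
s(E) = 44/5 (s(E) = (8 + 9*4)/(1 + 4) = (8 + 36)/5 = (⅕)*44 = 44/5)
((-33 - 8) + s(-2))² = ((-33 - 8) + 44/5)² = (-41 + 44/5)² = (-161/5)² = 25921/25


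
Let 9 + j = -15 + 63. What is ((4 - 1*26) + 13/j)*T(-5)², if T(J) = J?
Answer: -1625/3 ≈ -541.67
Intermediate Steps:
j = 39 (j = -9 + (-15 + 63) = -9 + 48 = 39)
((4 - 1*26) + 13/j)*T(-5)² = ((4 - 1*26) + 13/39)*(-5)² = ((4 - 26) + 13*(1/39))*25 = (-22 + ⅓)*25 = -65/3*25 = -1625/3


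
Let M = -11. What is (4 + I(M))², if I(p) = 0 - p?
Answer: 225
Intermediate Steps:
I(p) = -p
(4 + I(M))² = (4 - 1*(-11))² = (4 + 11)² = 15² = 225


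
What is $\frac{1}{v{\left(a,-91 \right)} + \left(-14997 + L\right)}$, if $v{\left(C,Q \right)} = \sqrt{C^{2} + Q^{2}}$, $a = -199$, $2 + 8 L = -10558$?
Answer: $- \frac{16317}{266196607} - \frac{\sqrt{47882}}{266196607} \approx -6.2119 \cdot 10^{-5}$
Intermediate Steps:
$L = -1320$ ($L = - \frac{1}{4} + \frac{1}{8} \left(-10558\right) = - \frac{1}{4} - \frac{5279}{4} = -1320$)
$\frac{1}{v{\left(a,-91 \right)} + \left(-14997 + L\right)} = \frac{1}{\sqrt{\left(-199\right)^{2} + \left(-91\right)^{2}} - 16317} = \frac{1}{\sqrt{39601 + 8281} - 16317} = \frac{1}{\sqrt{47882} - 16317} = \frac{1}{-16317 + \sqrt{47882}}$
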